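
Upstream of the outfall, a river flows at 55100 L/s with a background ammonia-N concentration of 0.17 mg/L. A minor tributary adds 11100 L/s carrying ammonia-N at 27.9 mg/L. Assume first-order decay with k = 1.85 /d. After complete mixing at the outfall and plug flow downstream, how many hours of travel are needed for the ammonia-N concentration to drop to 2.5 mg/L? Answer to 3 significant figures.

Mixed concentration C = ΣQC/ΣQ = (55100·0.1700 + 11100·27.90) / 66200 = 319100/66200 = 4.820 mg/L.
4.820·exp(−k·t) = 2.5 → t = ln(4.820/2.5)/k = 30660 s = 8.515 h.

8.52 h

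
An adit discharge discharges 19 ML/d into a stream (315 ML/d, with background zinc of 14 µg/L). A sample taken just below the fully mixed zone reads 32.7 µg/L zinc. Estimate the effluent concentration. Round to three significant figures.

343 µg/L

Mass balance: 315.0·14.00 + 19.00·Cₑ = 334.0·32.70
→ Cₑ = (334.0·32.70 − 315.0·14.00) / 19.00 = 342.7 µg/L.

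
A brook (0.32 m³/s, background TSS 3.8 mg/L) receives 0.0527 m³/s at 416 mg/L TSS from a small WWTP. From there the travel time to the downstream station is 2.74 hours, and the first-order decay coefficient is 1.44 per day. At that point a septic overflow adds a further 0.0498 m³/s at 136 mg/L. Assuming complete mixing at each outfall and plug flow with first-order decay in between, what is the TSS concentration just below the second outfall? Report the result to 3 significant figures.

62.5 mg/L

After mixing, C = (0.3200·3.800 + 0.05270·416.0) / 0.3727 = 23.14/0.3727 = 62.09 mg/L; combined flow 0.3727 m³/s.
Decay over the reach: 62.09·exp(−kt) = 62.09·0.8484 = 52.67 mg/L.
At the second outfall, C = (0.3727·52.67 + 0.04980·136.0) / (0.3727 + 0.04980) = 62.50 mg/L.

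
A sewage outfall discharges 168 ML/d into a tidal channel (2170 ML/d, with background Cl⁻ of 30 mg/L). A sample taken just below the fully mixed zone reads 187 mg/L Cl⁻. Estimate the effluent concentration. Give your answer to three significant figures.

Mass balance: 2170·30.00 + 168.0·Cₑ = 2338·187.0
→ Cₑ = (2338·187.0 − 2170·30.00) / 168.0 = 2215 mg/L.

2210 mg/L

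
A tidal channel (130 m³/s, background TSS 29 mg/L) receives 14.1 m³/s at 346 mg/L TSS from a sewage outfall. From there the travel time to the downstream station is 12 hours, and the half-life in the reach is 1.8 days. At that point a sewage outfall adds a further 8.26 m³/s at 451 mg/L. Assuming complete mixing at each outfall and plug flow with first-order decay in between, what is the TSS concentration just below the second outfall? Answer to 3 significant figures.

71.3 mg/L

After mixing, C = (130.0·29.00 + 14.10·346.0) / 144.1 = 8649/144.1 = 60.02 mg/L; combined flow 144.1 m³/s.
Half-life 1.8 d → k = ln 2 / 1.8 = 0.3851 d⁻¹.
First-order decay: C = 60.02·exp(−k·t) = 60.02·0.8249 = 49.51 mg/L.
Second outfall: C = (144.1·49.51 + 8.260·451.0)/152.4 = 71.27 mg/L.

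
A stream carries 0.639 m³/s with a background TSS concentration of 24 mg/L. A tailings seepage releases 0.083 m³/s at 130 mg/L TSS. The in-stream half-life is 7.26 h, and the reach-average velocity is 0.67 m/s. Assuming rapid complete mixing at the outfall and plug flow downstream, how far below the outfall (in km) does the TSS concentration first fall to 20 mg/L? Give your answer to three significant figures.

After mixing, C = (0.6390·24.00 + 0.08300·130.0) / 0.7220 = 26.13/0.7220 = 36.19 mg/L.
Half-life 7.26 h → k = ln 2 / 7.26 = 0.09547 h⁻¹ = 2.291 d⁻¹.
Set 36.19·exp(−k·t) = 20 → t = ln(36.19/20)/k = 22360 s = 6.210 h.
Distance = v·t = 0.67·22360 = 14980 m = 14.98 km.

15.0 km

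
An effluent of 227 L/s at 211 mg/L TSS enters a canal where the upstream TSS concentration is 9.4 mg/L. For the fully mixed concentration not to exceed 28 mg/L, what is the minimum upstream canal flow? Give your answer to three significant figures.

2230 L/s

Set C_mix = 28: (Q·9.400 + 227.0·211.0) / (Q + 227.0) = 28
→ Q = 227.0·(211.0 − 28)/(28 − 9.400) = 2233 L/s.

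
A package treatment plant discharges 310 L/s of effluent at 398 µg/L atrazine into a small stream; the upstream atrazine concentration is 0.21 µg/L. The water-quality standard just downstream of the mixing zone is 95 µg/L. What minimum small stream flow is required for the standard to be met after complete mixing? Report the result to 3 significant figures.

Set C_mix = 95: (Q·0.2100 + 310.0·398.0) / (Q + 310.0) = 95
→ Q = 310.0·(398.0 − 95)/(95 − 0.2100) = 990.9 L/s.

991 L/s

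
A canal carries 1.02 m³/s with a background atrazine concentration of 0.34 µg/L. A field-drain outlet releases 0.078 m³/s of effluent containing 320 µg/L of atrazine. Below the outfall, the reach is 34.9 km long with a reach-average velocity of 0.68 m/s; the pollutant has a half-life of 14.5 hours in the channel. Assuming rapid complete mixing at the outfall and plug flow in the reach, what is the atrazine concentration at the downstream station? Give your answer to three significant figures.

11.7 µg/L

Mass balance: C = (1.020·0.3400 + 0.07800·320.0) / 1.098 = 25.31/1.098 = 23.05 µg/L.
Travel time t = 34.9·1000 / 0.68 = 51320 s = 14.26 h.
Half-life 14.5 h → k = ln 2 / 14.5 = 0.04780 h⁻¹ = 1.147 d⁻¹.
Applying C = C₀e^(−kt): 23.05 × 0.5059 = 11.66 µg/L.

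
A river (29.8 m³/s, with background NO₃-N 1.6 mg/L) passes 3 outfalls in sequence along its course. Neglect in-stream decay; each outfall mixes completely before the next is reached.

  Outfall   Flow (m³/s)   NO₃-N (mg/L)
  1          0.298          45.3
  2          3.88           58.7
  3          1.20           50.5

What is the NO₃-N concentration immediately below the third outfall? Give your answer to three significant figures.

Outfall 1: combined Q = 30.10 m³/s; C = (29.80·1.600 + 0.2980·45.30)/30.10 = 2.033 mg/L.
Outfall 2: combined Q = 33.98 m³/s; C = (30.10·2.033 + 3.880·58.70)/33.98 = 8.504 mg/L.
Outfall 3: combined Q = 35.18 m³/s; C = (33.98·8.504 + 1.200·50.50)/35.18 = 9.936 mg/L.

9.94 mg/L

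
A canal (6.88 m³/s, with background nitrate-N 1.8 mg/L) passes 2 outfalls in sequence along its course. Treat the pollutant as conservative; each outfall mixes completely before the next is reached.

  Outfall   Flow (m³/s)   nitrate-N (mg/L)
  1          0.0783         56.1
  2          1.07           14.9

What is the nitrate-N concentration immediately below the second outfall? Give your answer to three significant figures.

4.08 mg/L

After outfall 1: Q = 6.880 + 0.07830 = 6.958 m³/s; C = (6.880·1.800 + 0.07830·56.10)/6.958 = 2.411 mg/L.
After outfall 2: Q = 6.958 + 1.070 = 8.028 m³/s; C = (6.958·2.411 + 1.070·14.90)/8.028 = 4.076 mg/L.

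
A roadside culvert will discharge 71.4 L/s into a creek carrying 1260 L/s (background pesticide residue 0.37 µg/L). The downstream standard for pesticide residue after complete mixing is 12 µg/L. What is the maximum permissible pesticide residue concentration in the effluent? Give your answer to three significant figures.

At the limit, (Qr·Cr + Qe·Cₑ)/(Qr + Qe) = 12:
Cₑ = (1331·12 − 1260·0.3700) / 71.40 = 217.2 µg/L.

217 µg/L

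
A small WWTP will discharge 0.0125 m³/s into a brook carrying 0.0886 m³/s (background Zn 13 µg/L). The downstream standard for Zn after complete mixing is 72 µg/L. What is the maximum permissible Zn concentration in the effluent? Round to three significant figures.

490 µg/L

At the limit, (Qr·Cr + Qe·Cₑ)/(Qr + Qe) = 72:
Cₑ = (0.1011·72 − 0.08860·13.00) / 0.01250 = 490.2 µg/L.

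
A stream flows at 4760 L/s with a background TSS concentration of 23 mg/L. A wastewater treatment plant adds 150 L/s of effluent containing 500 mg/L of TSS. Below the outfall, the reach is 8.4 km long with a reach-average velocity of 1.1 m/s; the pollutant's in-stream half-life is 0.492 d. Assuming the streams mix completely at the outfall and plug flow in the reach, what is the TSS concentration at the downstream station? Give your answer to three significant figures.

After mixing, C = (4760·23.00 + 150.0·500.0) / 4910 = 184500/4910 = 37.57 mg/L.
Travel time t = 8.4·1000 / 1.1 = 7636 s = 2.121 h.
Half-life 0.492 d → k = ln 2 / 0.492 = 1.409 d⁻¹.
Applying C = C₀e^(−kt): 37.57 × 0.8829 = 33.17 mg/L.

33.2 mg/L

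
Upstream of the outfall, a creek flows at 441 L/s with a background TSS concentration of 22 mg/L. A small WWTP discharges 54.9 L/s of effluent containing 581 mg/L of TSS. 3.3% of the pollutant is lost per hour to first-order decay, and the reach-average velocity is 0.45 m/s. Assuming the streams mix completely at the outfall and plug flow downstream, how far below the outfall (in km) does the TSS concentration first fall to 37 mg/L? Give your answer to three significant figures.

39.5 km

Mass balance: C = (441.0·22.00 + 54.90·581.0) / 495.9 = 41600/495.9 = 83.89 mg/L.
3.3%/h lost → k = −ln(1 − 0.033) = 0.03356 h⁻¹.
Set 83.89·exp(−k·t) = 37 → t = ln(83.89/37)/k = 87810 s = 24.39 h.
Distance = v·t = 0.45·87810 = 39520 m = 39.52 km.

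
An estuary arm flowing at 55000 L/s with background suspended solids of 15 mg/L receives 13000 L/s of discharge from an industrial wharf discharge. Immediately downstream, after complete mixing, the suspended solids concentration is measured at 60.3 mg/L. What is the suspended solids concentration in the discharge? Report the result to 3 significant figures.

Mass balance: 55000·15.00 + 13000·Cₑ = 68000·60.30
→ Cₑ = (68000·60.30 − 55000·15.00) / 13000 = 252.0 mg/L.

252 mg/L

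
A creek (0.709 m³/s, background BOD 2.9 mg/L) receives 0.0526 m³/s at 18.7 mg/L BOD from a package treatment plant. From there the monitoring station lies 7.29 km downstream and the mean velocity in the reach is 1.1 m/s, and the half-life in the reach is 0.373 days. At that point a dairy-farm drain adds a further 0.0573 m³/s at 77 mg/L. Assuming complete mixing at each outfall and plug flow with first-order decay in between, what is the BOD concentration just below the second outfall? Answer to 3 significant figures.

After mixing, C = (0.7090·2.900 + 0.05260·18.70) / 0.7616 = 3.040/0.7616 = 3.991 mg/L; combined flow 0.7616 m³/s.
Travel time t = 7.29·1000 / 1.1 = 6627 s = 1.841 h.
Half-life 0.373 d → k = ln 2 / 0.373 = 1.858 d⁻¹.
First-order decay: C = 3.991·exp(−k·t) = 3.991·0.8672 = 3.461 mg/L.
Second outfall: C = (0.7616·3.461 + 0.05730·77.00)/0.8189 = 8.607 mg/L.

8.61 mg/L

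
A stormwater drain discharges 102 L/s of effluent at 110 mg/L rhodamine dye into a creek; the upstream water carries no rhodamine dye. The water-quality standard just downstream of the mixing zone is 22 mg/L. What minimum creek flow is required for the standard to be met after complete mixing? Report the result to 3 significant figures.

408 L/s

Set C_mix = 22: (Q·0 + 102.0·110.0) / (Q + 102.0) = 22
→ Q = 102.0·(110.0 − 22)/(22 − 0) = 408.0 L/s.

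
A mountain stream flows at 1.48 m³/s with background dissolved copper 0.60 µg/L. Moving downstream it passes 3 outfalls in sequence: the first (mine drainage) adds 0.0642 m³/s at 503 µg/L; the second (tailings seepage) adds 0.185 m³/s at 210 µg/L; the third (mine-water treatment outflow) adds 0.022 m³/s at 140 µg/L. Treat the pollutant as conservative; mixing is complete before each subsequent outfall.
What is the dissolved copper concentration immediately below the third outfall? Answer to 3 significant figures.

After outfall 1: Q = 1.480 + 0.06420 = 1.544 m³/s; C = (1.480·0.6000 + 0.06420·503.0)/1.544 = 21.49 µg/L.
After outfall 2: Q = 1.544 + 0.1850 = 1.729 m³/s; C = (1.544·21.49 + 0.1850·210.0)/1.729 = 41.66 µg/L.
After outfall 3: Q = 1.729 + 0.02200 = 1.751 m³/s; C = (1.729·41.66 + 0.02200·140.0)/1.751 = 42.89 µg/L.

42.9 µg/L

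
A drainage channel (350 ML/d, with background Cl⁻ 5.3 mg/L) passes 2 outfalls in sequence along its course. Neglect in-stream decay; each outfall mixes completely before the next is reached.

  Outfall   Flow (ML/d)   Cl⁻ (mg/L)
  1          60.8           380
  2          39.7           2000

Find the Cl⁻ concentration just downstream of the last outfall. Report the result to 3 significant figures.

Outfall 1: combined Q = 410.8 ML/d; C = (350.0·5.300 + 60.80·380.0)/410.8 = 60.76 mg/L.
Outfall 2: combined Q = 450.5 ML/d; C = (410.8·60.76 + 39.70·2000)/450.5 = 231.7 mg/L.

232 mg/L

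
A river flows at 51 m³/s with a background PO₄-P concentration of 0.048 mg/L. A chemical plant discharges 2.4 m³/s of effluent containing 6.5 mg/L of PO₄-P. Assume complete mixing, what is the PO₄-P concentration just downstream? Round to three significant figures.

Mass balance: C = (51.00·0.04800 + 2.400·6.500) / 53.40 = 18.05/53.40 = 0.3380 mg/L.

0.338 mg/L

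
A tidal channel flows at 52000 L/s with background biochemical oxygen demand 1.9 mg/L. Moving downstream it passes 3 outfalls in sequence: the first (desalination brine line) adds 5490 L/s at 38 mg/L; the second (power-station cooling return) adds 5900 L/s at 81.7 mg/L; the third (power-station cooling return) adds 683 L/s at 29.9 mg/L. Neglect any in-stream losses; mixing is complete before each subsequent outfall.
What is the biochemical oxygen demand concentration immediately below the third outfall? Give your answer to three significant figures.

Outfall 1: combined Q = 57490 L/s; C = (52000·1.900 + 5490·38.00)/57490 = 5.347 mg/L.
Outfall 2: combined Q = 63390 L/s; C = (57490·5.347 + 5900·81.70)/63390 = 12.45 mg/L.
Outfall 3: combined Q = 64070 L/s; C = (63390·12.45 + 683.0·29.90)/64070 = 12.64 mg/L.

12.6 mg/L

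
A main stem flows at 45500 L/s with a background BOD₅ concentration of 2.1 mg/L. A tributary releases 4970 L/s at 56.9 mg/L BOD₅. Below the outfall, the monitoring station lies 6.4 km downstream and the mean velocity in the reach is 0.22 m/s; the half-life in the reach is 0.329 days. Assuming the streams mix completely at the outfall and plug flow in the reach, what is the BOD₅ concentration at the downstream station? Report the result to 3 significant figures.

3.69 mg/L

Flow-weighted average: C = (45500·2.100 + 4970·56.90) / 50470 = 378300/50470 = 7.496 mg/L.
Travel time t = 6.4·1000 / 0.22 = 29090 s = 8.081 h.
Half-life 0.329 d → k = ln 2 / 0.329 = 2.107 d⁻¹.
Decay over the reach: 7.496·exp(−kt) = 7.496·0.4920 = 3.688 mg/L.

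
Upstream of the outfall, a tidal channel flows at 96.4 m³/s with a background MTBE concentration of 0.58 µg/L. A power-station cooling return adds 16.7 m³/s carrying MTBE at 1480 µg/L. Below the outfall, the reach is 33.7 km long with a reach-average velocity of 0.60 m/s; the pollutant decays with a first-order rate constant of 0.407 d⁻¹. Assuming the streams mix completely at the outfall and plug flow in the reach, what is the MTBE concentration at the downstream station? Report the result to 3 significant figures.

168 µg/L

After mixing, C = (96.40·0.5800 + 16.70·1480) / 113.1 = 24770/113.1 = 219.0 µg/L.
Travel time t = 33.7·1000 / 0.60 = 56170 s = 15.60 h.
Decay over the reach: 219.0·exp(−kt) = 219.0·0.7675 = 168.1 µg/L.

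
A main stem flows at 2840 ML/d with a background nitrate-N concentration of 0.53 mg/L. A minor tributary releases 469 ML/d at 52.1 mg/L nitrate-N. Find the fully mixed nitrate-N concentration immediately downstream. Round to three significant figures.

Mass balance: C = (2840·0.5300 + 469.0·52.10) / 3309 = 25940/3309 = 7.839 mg/L.

7.84 mg/L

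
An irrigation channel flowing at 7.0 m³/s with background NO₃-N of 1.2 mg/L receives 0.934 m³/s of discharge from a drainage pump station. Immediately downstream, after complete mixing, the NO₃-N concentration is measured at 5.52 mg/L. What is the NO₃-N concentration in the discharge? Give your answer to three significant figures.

Mass balance: 7.000·1.200 + 0.9340·Cₑ = 7.934·5.520
→ Cₑ = (7.934·5.520 − 7.000·1.200) / 0.9340 = 37.90 mg/L.

37.9 mg/L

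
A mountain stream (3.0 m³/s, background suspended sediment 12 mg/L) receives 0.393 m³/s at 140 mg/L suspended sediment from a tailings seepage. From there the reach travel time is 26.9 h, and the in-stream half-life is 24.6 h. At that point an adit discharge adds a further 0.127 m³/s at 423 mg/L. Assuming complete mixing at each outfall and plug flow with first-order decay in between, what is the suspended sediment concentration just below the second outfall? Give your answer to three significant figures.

After mixing, C = (3.000·12.00 + 0.3930·140.0) / 3.393 = 91.02/3.393 = 26.83 mg/L; combined flow 3.393 m³/s.
Half-life 24.6 h → k = ln 2 / 24.6 = 0.02818 h⁻¹ = 0.6762 d⁻¹.
Applying C = C₀e^(−kt): 26.83 × 0.4686 = 12.57 mg/L.
At the second outfall, C = (3.393·12.57 + 0.1270·423.0) / (3.393 + 0.1270) = 27.38 mg/L.

27.4 mg/L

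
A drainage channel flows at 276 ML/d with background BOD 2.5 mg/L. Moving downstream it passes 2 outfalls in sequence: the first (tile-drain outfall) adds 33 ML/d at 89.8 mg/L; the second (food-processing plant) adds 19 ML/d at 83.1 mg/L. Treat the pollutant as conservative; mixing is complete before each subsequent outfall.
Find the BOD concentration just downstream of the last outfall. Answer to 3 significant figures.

After outfall 1: Q = 276.0 + 33.00 = 309.0 ML/d; C = (276.0·2.500 + 33.00·89.80)/309.0 = 11.82 mg/L.
After outfall 2: Q = 309.0 + 19.00 = 328.0 ML/d; C = (309.0·11.82 + 19.00·83.10)/328.0 = 15.95 mg/L.

16.0 mg/L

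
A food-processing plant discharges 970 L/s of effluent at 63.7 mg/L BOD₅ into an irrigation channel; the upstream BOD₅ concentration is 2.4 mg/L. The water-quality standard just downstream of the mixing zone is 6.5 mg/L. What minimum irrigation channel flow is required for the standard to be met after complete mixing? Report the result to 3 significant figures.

Set C_mix = 6.5: (Q·2.400 + 970.0·63.70) / (Q + 970.0) = 6.5
→ Q = 970.0·(63.70 − 6.5)/(6.5 − 2.400) = 13530 L/s.

13500 L/s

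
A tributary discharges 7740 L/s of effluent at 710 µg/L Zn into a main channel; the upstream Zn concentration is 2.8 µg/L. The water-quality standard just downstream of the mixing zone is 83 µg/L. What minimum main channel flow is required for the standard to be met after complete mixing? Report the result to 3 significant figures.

60500 L/s

Set C_mix = 83: (Q·2.800 + 7740·710.0) / (Q + 7740) = 83
→ Q = 7740·(710.0 − 83)/(83 − 2.800) = 60510 L/s.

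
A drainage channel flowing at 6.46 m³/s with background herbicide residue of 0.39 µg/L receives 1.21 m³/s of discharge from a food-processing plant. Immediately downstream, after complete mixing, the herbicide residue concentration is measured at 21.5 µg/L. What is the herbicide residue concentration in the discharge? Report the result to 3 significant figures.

134 µg/L

Mass balance: 6.460·0.3900 + 1.210·Cₑ = 7.670·21.50
→ Cₑ = (7.670·21.50 − 6.460·0.3900) / 1.210 = 134.2 µg/L.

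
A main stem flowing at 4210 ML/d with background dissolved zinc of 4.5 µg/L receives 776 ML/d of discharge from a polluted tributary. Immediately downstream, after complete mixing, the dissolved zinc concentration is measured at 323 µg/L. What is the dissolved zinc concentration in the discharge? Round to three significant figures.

Mass balance: 4210·4.500 + 776.0·Cₑ = 4986·323.0
→ Cₑ = (4986·323.0 − 4210·4.500) / 776.0 = 2051 µg/L.

2050 µg/L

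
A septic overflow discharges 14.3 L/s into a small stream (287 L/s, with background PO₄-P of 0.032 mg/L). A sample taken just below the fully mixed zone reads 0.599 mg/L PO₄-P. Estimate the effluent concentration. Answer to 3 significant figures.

Mass balance: 287.0·0.03200 + 14.30·Cₑ = 301.3·0.5990
→ Cₑ = (301.3·0.5990 − 287.0·0.03200) / 14.30 = 11.98 mg/L.

12.0 mg/L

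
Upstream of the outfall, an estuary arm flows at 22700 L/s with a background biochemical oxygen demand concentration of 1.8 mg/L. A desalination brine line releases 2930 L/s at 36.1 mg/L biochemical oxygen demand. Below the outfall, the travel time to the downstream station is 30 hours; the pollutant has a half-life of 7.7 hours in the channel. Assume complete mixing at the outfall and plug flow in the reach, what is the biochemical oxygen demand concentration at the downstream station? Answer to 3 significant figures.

0.384 mg/L

Mixed concentration C = ΣQC/ΣQ = (22700·1.800 + 2930·36.10) / 25630 = 146600/25630 = 5.721 mg/L.
Half-life 7.7 h → k = ln 2 / 7.7 = 0.09002 h⁻¹ = 2.160 d⁻¹.
Applying C = C₀e^(−kt): 5.721 × 0.06717 = 0.3843 mg/L.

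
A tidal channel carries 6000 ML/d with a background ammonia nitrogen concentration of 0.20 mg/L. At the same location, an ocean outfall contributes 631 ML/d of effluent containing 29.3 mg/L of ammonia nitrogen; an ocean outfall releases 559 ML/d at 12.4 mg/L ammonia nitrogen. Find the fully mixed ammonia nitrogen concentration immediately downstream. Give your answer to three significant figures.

Mass balance: C = (6000·0.2000 + 631.0·29.30 + 559.0·12.40) / 7190 = 26620/7190 = 3.702 mg/L.

3.70 mg/L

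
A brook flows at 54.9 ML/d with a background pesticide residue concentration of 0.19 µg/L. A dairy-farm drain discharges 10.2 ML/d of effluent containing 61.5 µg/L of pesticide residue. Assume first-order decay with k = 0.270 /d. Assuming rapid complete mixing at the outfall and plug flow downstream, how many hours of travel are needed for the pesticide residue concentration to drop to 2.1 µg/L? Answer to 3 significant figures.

137 h

After mixing, C = (54.90·0.1900 + 10.20·61.50) / 65.10 = 637.7/65.10 = 9.796 µg/L.
9.796·exp(−k·t) = 2.1 → t = ln(9.796/2.1)/k = 492800 s = 136.9 h.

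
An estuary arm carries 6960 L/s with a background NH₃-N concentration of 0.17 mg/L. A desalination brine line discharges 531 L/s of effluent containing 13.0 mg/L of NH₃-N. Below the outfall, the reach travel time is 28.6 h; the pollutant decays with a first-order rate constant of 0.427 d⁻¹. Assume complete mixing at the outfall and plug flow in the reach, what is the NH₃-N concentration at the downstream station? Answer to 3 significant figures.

0.649 mg/L

Mass balance: C = (6960·0.1700 + 531.0·13.00) / 7491 = 8086/7491 = 1.079 mg/L.
Decay over the reach: 1.079·exp(−kt) = 1.079·0.6012 = 0.6490 mg/L.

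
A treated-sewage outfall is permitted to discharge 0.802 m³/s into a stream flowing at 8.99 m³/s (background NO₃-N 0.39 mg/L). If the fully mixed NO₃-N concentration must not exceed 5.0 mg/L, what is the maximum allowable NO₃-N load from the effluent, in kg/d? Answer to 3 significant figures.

3930 kg/d

Mass balance at the limit: 8.990·0.3900 + 0.8020·Cₑ = 9.792·5.0 → Cₑ = 56.68 mg/L.
Load = 0.8020 m³/s × 56.68 g/m³ × 86 400 s/d = 3927 kg/d.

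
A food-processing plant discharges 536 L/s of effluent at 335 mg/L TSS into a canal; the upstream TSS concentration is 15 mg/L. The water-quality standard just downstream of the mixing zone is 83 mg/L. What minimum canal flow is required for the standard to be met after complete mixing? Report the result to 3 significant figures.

1990 L/s

Set C_mix = 83: (Q·15.00 + 536.0·335.0) / (Q + 536.0) = 83
→ Q = 536.0·(335.0 − 83)/(83 − 15.00) = 1986 L/s.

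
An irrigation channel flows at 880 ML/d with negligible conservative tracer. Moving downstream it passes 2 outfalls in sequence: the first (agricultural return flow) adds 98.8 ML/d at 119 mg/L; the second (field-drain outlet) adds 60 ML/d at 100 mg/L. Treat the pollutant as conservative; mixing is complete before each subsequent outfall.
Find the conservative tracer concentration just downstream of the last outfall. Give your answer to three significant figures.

After outfall 1: Q = 880.0 + 98.80 = 978.8 ML/d; C = (880.0·0 + 98.80·119.0)/978.8 = 12.01 mg/L.
After outfall 2: Q = 978.8 + 60.00 = 1039 ML/d; C = (978.8·12.01 + 60.00·100.0)/1039 = 17.09 mg/L.

17.1 mg/L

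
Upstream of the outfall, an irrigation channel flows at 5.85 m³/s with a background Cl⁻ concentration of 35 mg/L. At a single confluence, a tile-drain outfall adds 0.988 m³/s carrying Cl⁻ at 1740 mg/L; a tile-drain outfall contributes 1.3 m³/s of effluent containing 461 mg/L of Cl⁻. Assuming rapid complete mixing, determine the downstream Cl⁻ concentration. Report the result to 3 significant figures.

310 mg/L

Flow-weighted average: C = (5.850·35.00 + 0.9880·1740 + 1.300·461.0) / 8.138 = 2523/8.138 = 310.0 mg/L.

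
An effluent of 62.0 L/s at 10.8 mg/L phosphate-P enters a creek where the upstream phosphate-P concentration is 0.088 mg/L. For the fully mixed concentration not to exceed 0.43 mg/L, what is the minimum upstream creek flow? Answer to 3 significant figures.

1880 L/s

Set C_mix = 0.43: (Q·0.08800 + 62.00·10.80) / (Q + 62.00) = 0.43
→ Q = 62.00·(10.80 − 0.43)/(0.43 − 0.08800) = 1880 L/s.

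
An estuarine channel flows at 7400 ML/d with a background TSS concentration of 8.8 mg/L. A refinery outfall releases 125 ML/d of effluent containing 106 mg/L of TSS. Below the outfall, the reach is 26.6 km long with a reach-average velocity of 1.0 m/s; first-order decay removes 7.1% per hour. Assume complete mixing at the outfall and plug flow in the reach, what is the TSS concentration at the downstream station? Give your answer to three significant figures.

6.04 mg/L

Mixed concentration C = ΣQC/ΣQ = (7400·8.800 + 125.0·106.0) / 7525 = 78370/7525 = 10.41 mg/L.
Travel time t = 26.6·1000 / 1.0 = 26600 s = 7.389 h.
7.1%/h lost → k = −ln(1 − 0.071) = 0.07365 h⁻¹.
After decay, C = 10.41 × e^(−kt) = 10.41 × 0.5803 = 6.044 mg/L.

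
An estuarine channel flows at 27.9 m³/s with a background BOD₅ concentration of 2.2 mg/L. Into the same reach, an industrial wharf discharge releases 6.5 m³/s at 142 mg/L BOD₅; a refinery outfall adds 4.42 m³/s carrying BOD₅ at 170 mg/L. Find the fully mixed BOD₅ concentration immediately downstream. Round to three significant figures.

Mass balance: C = (27.90·2.200 + 6.500·142.0 + 4.420·170.0) / 38.82 = 1736/38.82 = 44.71 mg/L.

44.7 mg/L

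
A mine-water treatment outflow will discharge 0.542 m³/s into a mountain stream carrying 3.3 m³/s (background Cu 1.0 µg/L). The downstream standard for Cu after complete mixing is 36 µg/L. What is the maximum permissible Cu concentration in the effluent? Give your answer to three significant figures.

At the limit, (Qr·Cr + Qe·Cₑ)/(Qr + Qe) = 36:
Cₑ = (3.842·36 − 3.300·1.000) / 0.5420 = 249.1 µg/L.

249 µg/L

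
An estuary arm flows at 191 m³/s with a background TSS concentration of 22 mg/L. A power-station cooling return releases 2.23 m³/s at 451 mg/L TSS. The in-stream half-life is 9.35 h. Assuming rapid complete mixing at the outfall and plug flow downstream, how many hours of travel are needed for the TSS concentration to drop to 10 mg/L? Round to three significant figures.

Mass balance: C = (191.0·22.00 + 2.230·451.0) / 193.2 = 5208/193.2 = 26.95 mg/L.
Half-life 9.35 h → k = ln 2 / 9.35 = 0.07413 h⁻¹ = 1.779 d⁻¹.
26.95·exp(−k·t) = 10 → t = ln(26.95/10)/k = 48150 s = 13.37 h.

13.4 h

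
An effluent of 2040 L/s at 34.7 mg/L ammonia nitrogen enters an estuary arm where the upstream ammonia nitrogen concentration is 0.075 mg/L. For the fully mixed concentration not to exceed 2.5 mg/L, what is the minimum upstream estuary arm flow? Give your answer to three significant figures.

Set C_mix = 2.5: (Q·0.07500 + 2040·34.70) / (Q + 2040) = 2.5
→ Q = 2040·(34.70 − 2.5)/(2.5 − 0.07500) = 27090 L/s.

27100 L/s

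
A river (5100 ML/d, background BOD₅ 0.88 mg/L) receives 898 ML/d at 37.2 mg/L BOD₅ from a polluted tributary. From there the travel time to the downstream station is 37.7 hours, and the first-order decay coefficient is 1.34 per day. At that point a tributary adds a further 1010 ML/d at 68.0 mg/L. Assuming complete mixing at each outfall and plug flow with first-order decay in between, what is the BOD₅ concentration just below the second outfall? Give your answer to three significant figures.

Flow-weighted average: C = (5100·0.8800 + 898.0·37.20) / 5998 = 37890/5998 = 6.318 mg/L; combined flow 5998 ML/d.
After decay, C = 6.318 × e^(−kt) = 6.318 × 0.1219 = 0.7698 mg/L.
Second outfall: C = (5998·0.7698 + 1010·68.00)/7008 = 10.46 mg/L.

10.5 mg/L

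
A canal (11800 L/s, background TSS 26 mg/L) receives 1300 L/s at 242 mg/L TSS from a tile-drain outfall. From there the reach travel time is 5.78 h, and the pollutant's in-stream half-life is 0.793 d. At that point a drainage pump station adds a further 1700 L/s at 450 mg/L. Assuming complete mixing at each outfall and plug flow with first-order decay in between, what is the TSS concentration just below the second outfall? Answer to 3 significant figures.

85.7 mg/L

Mixed concentration C = ΣQC/ΣQ = (11800·26.00 + 1300·242.0) / 13100 = 621400/13100 = 47.44 mg/L; combined flow 13100 L/s.
Half-life 0.793 d → k = ln 2 / 0.793 = 0.8741 d⁻¹.
After decay, C = 47.44 × e^(−kt) = 47.44 × 0.8102 = 38.43 mg/L.
Second outfall: C = (13100·38.43 + 1700·450.0)/14800 = 85.71 mg/L.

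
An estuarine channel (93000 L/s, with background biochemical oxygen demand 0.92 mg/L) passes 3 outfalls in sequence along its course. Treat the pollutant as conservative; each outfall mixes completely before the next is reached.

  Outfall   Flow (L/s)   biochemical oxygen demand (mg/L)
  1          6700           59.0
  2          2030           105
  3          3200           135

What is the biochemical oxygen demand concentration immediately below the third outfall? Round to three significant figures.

After outfall 1: Q = 93000 + 6700 = 99700 L/s; C = (93000·0.9200 + 6700·59.00)/99700 = 4.823 mg/L.
After outfall 2: Q = 99700 + 2030 = 101700 L/s; C = (99700·4.823 + 2030·105.0)/101700 = 6.822 mg/L.
After outfall 3: Q = 101700 + 3200 = 104900 L/s; C = (101700·6.822 + 3200·135.0)/104900 = 10.73 mg/L.

10.7 mg/L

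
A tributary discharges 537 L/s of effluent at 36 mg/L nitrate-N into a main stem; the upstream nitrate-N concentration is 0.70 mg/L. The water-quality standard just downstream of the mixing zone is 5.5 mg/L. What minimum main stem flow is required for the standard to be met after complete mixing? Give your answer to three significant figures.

Set C_mix = 5.5: (Q·0.7000 + 537.0·36.00) / (Q + 537.0) = 5.5
→ Q = 537.0·(36.00 − 5.5)/(5.5 − 0.7000) = 3412 L/s.

3410 L/s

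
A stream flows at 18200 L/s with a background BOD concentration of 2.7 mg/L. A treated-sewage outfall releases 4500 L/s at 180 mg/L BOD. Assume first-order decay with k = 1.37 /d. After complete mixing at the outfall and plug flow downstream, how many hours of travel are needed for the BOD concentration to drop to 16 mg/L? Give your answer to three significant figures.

15.1 h

Mass balance: C = (18200·2.700 + 4500·180.0) / 22700 = 859100/22700 = 37.85 mg/L.
37.85·exp(−k·t) = 16 → t = ln(37.85/16)/k = 54300 s = 15.08 h.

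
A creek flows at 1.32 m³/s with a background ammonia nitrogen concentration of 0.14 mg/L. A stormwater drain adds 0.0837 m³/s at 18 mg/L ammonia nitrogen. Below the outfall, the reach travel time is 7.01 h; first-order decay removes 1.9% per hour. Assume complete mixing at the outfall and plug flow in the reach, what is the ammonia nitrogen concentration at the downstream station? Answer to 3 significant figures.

1.05 mg/L

Conservation of mass: C = (1.320·0.1400 + 0.08370·18.00) / 1.404 = 1.691/1.404 = 1.205 mg/L.
1.9%/h lost → k = −ln(1 − 0.019) = 0.01918 h⁻¹.
Applying C = C₀e^(−kt): 1.205 × 0.8742 = 1.053 mg/L.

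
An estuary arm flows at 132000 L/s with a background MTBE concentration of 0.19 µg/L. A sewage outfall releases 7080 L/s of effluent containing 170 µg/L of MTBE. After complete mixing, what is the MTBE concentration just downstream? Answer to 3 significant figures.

Mass balance: C = (132000·0.1900 + 7080·170.0) / 139100 = 1229000/139100 = 8.834 µg/L.

8.83 µg/L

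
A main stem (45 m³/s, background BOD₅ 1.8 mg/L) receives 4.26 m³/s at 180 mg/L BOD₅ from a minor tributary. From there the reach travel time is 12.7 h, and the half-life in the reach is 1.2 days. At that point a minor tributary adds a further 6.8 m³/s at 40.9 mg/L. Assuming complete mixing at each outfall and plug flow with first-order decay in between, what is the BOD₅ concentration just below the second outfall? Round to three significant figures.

16.1 mg/L

Mass balance: C = (45.00·1.800 + 4.260·180.0) / 49.26 = 847.8/49.26 = 17.21 mg/L; combined flow 49.26 m³/s.
Half-life 1.2 d → k = ln 2 / 1.2 = 0.5776 d⁻¹.
First-order decay: C = 17.21·exp(−k·t) = 17.21·0.7366 = 12.68 mg/L.
At the second outfall, C = (49.26·12.68 + 6.800·40.90) / (49.26 + 6.800) = 16.10 mg/L.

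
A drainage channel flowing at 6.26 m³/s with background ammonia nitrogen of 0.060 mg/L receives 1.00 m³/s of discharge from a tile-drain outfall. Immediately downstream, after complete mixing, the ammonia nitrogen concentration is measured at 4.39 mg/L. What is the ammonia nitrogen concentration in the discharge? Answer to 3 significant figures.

31.5 mg/L

Mass balance: 6.260·0.06000 + 1.000·Cₑ = 7.260·4.390
→ Cₑ = (7.260·4.390 − 6.260·0.06000) / 1.000 = 31.50 mg/L.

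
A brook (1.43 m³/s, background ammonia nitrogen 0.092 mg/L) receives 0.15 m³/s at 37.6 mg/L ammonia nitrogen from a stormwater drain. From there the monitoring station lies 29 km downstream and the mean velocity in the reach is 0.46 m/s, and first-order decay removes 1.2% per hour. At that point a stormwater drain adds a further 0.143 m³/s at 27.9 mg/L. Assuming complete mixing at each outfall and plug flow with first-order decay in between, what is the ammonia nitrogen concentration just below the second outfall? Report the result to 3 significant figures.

5.03 mg/L

Conservation of mass: C = (1.430·0.09200 + 0.1500·37.60) / 1.580 = 5.772/1.580 = 3.653 mg/L; combined flow 1.580 m³/s.
Travel time t = 29·1000 / 0.46 = 63040 s = 17.51 h.
1.2%/h lost → k = −ln(1 − 0.012) = 0.01207 h⁻¹.
Decay over the reach: 3.653·exp(−kt) = 3.653·0.8094 = 2.957 mg/L.
Second outfall: C = (1.580·2.957 + 0.1430·27.90)/1.723 = 5.027 mg/L.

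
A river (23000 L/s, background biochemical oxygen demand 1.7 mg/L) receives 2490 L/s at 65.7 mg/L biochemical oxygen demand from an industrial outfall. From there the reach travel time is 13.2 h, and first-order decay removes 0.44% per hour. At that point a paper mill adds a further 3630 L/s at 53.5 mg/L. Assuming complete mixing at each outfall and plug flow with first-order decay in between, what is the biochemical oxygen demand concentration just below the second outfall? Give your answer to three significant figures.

13.2 mg/L

Mass balance: C = (23000·1.700 + 2490·65.70) / 25490 = 202700/25490 = 7.952 mg/L; combined flow 25490 L/s.
0.44%/h lost → k = −ln(1 − 0.0044) = 0.004410 h⁻¹.
Applying C = C₀e^(−kt): 7.952 × 0.9435 = 7.502 mg/L.
At the second outfall, C = (25490·7.502 + 3630·53.50) / (25490 + 3630) = 13.24 mg/L.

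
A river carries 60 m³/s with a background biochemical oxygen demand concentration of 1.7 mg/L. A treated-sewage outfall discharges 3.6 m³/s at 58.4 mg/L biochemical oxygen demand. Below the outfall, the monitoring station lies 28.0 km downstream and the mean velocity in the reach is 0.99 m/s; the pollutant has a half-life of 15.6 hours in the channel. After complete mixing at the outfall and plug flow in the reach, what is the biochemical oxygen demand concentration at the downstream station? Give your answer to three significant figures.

Mixed concentration C = ΣQC/ΣQ = (60.00·1.700 + 3.600·58.40) / 63.60 = 312.2/63.60 = 4.909 mg/L.
Travel time t = 28.0·1000 / 0.99 = 28280 s = 7.856 h.
Half-life 15.6 h → k = ln 2 / 15.6 = 0.04443 h⁻¹ = 1.066 d⁻¹.
After decay, C = 4.909 × e^(−kt) = 4.909 × 0.7053 = 3.463 mg/L.

3.46 mg/L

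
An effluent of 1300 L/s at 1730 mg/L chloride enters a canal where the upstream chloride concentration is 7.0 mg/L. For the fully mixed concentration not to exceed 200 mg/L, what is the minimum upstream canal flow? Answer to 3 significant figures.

10300 L/s

Set C_mix = 200: (Q·7.000 + 1300·1730) / (Q + 1300) = 200
→ Q = 1300·(1730 − 200)/(200 − 7.000) = 10310 L/s.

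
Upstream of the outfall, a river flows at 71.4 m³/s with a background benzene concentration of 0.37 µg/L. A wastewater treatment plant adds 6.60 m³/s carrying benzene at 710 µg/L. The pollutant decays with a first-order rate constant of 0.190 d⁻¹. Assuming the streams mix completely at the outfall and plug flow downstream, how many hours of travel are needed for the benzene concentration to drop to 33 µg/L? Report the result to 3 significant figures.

76.4 h

Flow-weighted average: C = (71.40·0.3700 + 6.600·710.0) / 78.00 = 4712/78.00 = 60.42 µg/L.
60.42·exp(−k·t) = 33 → t = ln(60.42/33)/k = 275000 s = 76.39 h.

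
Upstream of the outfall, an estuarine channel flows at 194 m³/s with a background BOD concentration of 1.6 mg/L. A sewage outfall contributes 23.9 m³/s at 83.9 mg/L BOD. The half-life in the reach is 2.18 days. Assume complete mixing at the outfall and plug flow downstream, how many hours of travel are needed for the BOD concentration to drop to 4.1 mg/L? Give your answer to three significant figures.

Conservation of mass: C = (194.0·1.600 + 23.90·83.90) / 217.9 = 2316/217.9 = 10.63 mg/L.
Half-life 2.18 d → k = ln 2 / 2.18 = 0.3180 d⁻¹.
10.63·exp(−k·t) = 4.1 → t = ln(10.63/4.1)/k = 258800 s = 71.89 h.

71.9 h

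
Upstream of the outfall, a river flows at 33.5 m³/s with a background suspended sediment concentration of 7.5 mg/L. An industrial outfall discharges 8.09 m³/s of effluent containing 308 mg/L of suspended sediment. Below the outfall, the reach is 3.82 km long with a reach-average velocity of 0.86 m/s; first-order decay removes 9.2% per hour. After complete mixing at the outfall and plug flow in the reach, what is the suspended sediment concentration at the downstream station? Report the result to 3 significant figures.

After mixing, C = (33.50·7.500 + 8.090·308.0) / 41.59 = 2743/41.59 = 65.95 mg/L.
Travel time t = 3.82·1000 / 0.86 = 4442 s = 1.234 h.
9.2%/h lost → k = −ln(1 − 0.092) = 0.09651 h⁻¹.
Decay over the reach: 65.95·exp(−kt) = 65.95·0.8877 = 58.55 mg/L.

58.5 mg/L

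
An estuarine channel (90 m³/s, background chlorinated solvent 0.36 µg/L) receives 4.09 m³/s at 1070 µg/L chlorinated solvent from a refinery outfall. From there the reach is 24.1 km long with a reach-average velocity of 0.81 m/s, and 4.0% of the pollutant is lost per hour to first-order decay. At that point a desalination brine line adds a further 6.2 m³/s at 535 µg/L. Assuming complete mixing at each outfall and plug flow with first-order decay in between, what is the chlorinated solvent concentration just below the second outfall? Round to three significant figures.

Conservation of mass: C = (90.00·0.3600 + 4.090·1070) / 94.09 = 4409/94.09 = 46.86 µg/L; combined flow 94.09 m³/s.
Travel time t = 24.1·1000 / 0.81 = 29750 s = 8.265 h.
4.0%/h lost → k = −ln(1 − 0.04) = 0.04082 h⁻¹.
After decay, C = 46.86 × e^(−kt) = 46.86 × 0.7136 = 33.44 µg/L.
At the second outfall, C = (94.09·33.44 + 6.200·535.0) / (94.09 + 6.200) = 64.45 µg/L.

64.4 µg/L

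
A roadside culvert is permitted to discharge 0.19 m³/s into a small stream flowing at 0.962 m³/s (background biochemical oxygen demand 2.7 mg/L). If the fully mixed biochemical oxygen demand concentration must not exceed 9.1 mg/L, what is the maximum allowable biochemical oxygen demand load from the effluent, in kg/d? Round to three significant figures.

681 kg/d

Mass balance at the limit: 0.9620·2.700 + 0.1900·Cₑ = 1.152·9.1 → Cₑ = 41.50 mg/L.
Load = 0.1900 m³/s × 41.50 g/m³ × 86 400 s/d = 681.3 kg/d.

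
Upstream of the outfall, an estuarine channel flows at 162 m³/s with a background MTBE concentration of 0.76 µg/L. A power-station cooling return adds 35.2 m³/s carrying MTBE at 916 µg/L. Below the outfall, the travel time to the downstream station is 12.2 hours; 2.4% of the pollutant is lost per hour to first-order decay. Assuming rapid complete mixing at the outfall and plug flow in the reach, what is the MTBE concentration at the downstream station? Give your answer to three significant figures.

Conservation of mass: C = (162.0·0.7600 + 35.20·916.0) / 197.2 = 32370/197.2 = 164.1 µg/L.
2.4%/h lost → k = −ln(1 − 0.024) = 0.02429 h⁻¹.
After decay, C = 164.1 × e^(−kt) = 164.1 × 0.7435 = 122.0 µg/L.

122 µg/L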